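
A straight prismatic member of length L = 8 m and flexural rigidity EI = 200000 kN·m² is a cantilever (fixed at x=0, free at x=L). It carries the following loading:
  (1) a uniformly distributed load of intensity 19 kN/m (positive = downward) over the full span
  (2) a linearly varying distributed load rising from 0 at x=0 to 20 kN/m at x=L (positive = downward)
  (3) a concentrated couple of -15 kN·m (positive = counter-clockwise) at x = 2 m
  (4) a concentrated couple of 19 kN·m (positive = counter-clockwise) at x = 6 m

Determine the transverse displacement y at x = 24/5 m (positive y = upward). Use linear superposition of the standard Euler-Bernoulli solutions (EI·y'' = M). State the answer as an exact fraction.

Load 1 — uniform load w=19 kN/m over full span:
  y_1 = -wx²(x²-4Lx+6L²)/(24EI) = -19·(24/5)²·((24/5)²-4·8·(24/5)+6·8²)/(24·200000) = -45144/1953125 m
Load 2 — triangular load w₀=20 kN/m (0→w₀ over full span):
  y_2 = (w₀Lx³/12-w₀L²x²/6-w₀x⁵/(120L))/EI = (20·8·(24/5)³/12-20·8²·(24/5)²/6-20·(24/5)⁵/(120·8))/200000 = -170592/9765625 m
Load 3 — applied couple M₀=-15 kN·m at a=2 m (b=L-a=6):
  y_3 = M₀a(2x-a)/(2EI)  [x>a] = (-15)·2·(2·(24/5)-2)/(2·200000) = -57/100000 m
Load 4 — applied couple M₀=19 kN·m at a=6 m (b=L-a=2):
  y_4 = M₀x²/(2EI)  [x≤a] = 19·(24/5)²/(2·200000) = 171/156250 m
Superposition: y = Σ y_i = -12518109/312500000 m ≈ -0.040058 m

y(24/5) = -12518109/312500000 m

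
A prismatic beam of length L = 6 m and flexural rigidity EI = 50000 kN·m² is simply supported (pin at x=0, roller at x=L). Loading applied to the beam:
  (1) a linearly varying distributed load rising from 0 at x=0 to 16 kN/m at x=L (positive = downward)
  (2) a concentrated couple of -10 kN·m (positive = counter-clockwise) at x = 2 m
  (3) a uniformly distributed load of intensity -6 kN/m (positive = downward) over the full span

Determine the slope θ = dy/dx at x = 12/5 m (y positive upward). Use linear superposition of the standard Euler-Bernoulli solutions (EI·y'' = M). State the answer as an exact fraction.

θ(12/5) = -6073/23437500 rad

Load 1 — triangular load w₀=16 kN/m (0→w₀ over full span):
  θ_1 = -w₀(7L⁴-30L²x²+15x⁴)/(360LEI) = -16·(7·6⁴-30·6²·(12/5)²+15·(12/5)⁴)/(360·6·50000) = -969/1953125 rad
Load 2 — applied couple M₀=-10 kN·m at a=2 m (b=L-a=4):
  θ_2 = (M₀x²/(2L)-M₀(x-a)+C₁)/EI  [x>a] with C₁=M₀(3b²-L²)/(6L)=-10/3 = ((-10)·(12/5)²/(2·6)-(-10)·((12/5)-2)+(-10/3))/50000 = -31/375000 rad
Load 3 — uniform load w=-6 kN/m over full span:
  θ_3 = -w(L³-6Lx²+4x³)/(24EI) = -(-6)·(6³-6·6·(12/5)²+4·(12/5)³)/(24·50000) = 999/3125000 rad
Superposition: θ = Σ θ_i = -6073/23437500 rad ≈ -0.000259 rad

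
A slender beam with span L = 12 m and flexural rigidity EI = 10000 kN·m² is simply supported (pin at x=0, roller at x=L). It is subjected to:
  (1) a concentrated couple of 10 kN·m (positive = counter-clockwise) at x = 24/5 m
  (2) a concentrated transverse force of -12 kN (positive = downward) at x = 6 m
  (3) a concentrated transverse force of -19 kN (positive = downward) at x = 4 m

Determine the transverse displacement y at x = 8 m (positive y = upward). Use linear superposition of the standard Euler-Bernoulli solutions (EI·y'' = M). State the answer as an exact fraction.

Load 1 — applied couple M₀=10 kN·m at a=24/5 m (b=L-a=36/5):
  y_1 = (M₀x³/(6L)-M₀(x-a)²/2+C₁x)/EI  [x>a] with C₁=M₀(3b²-L²)/(6L)=8/5 = (10·8³/(6·12)-10·(8-(24/5))²/2+(8/5)·8)/10000 = 92/28125 m
Load 2 — point force P=-12 kN at a=6 m (b=L-a=6):
  y_2 = -Pa(L-x)(2Lx-a²-x²)/(6LEI)  [x>a] = -(-12)·6·(12-8)·(2·12·8-6²-8²)/(6·12·10000) = 23/625 m
Load 3 — point force P=-19 kN at a=4 m (b=L-a=8):
  y_3 = -Pa(L-x)(2Lx-a²-x²)/(6LEI)  [x>a] = -(-19)·4·(12-8)·(2·12·8-4²-8²)/(6·12·10000) = 266/5625 m
Superposition: y = Σ y_i = 273/3125 m ≈ 0.087360 m

y(8) = 273/3125 m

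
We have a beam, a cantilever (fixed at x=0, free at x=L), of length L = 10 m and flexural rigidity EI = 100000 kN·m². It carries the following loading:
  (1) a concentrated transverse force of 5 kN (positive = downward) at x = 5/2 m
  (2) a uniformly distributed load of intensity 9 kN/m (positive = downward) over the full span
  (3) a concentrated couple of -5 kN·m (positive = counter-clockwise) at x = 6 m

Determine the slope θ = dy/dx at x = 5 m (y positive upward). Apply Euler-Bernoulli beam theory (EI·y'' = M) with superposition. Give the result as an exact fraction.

Load 1 — point force P=5 kN at a=5/2 m (b=L-a=15/2):
  θ_1 = -Pa²/(2EI)  [x>a] = -5·(5/2)²/(2·100000) = -1/6400 rad
Load 2 — uniform load w=9 kN/m over full span:
  θ_2 = -wx(x²-3Lx+3L²)/(6EI) = -9·5·(5²-3·10·5+3·10²)/(6·100000) = -21/1600 rad
Load 3 — applied couple M₀=-5 kN·m at a=6 m (b=L-a=4):
  θ_3 = M₀x/EI  [x≤a] = (-5)·5/100000 = -1/4000 rad
Superposition: θ = Σ θ_i = -433/32000 rad ≈ -0.013531 rad

θ(5) = -433/32000 rad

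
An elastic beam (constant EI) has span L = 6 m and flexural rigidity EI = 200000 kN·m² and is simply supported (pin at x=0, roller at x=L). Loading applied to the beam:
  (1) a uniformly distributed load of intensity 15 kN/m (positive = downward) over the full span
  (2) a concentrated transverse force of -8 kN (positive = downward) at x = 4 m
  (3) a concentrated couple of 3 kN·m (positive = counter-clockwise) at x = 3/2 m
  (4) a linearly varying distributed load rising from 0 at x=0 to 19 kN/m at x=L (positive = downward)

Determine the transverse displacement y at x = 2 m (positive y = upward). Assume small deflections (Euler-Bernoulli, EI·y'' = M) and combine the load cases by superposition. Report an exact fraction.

y(2) = -11729/7200000 m

Load 1 — uniform load w=15 kN/m over full span:
  y_1 = -wx(L³-2Lx²+x³)/(24EI) = -15·2·(6³-2·6·2²+2³)/(24·200000) = -11/10000 m
Load 2 — point force P=-8 kN at a=4 m (b=L-a=2):
  y_2 = -Pbx(L²-b²-x²)/(6LEI)  [x≤a] = -(-8)·2·2·(6²-2²-2²)/(6·6·200000) = 7/56250 m
Load 3 — applied couple M₀=3 kN·m at a=3/2 m (b=L-a=9/2):
  y_3 = (M₀x³/(6L)-M₀(x-a)²/2+C₁x)/EI  [x>a] with C₁=M₀(3b²-L²)/(6L)=33/16 = (3·2³/(6·6)-3·(2-(3/2))²/2+(33/16)·2)/200000 = 53/2400000 m
Load 4 — triangular load w₀=19 kN/m (0→w₀ over full span):
  y_4 = -w₀x(7L⁴-10L²x²+3x⁴)/(360LEI) = -19·2·(7·6⁴-10·6²·2²+3·2⁴)/(360·6·200000) = -19/28125 m
Superposition: y = Σ y_i = -11729/7200000 m ≈ -0.001629 m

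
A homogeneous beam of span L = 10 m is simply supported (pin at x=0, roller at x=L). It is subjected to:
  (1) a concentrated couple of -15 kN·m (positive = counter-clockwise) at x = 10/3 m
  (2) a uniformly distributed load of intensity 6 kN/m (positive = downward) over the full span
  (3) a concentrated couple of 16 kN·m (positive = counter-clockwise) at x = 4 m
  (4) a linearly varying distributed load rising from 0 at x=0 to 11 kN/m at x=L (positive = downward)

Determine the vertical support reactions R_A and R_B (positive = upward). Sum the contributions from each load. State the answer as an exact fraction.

Load 1 — applied couple M₀=-15 kN·m at a=10/3 m (b=L-a=20/3):
  R_A = M₀/L = (-15)/10 = -3/2 kN
  R_B = -M₀/L = -(-15)/10 = 3/2 kN
Load 2 — uniform load w=6 kN/m over full span:
  R_A = wL/2 = 6·10/2 = 30 kN
  R_B = wL/2 = 6·10/2 = 30 kN
Load 3 — applied couple M₀=16 kN·m at a=4 m (b=L-a=6):
  R_A = M₀/L = 16/10 = 8/5 kN
  R_B = -M₀/L = -16/10 = -8/5 kN
Load 4 — triangular load w₀=11 kN/m (0→w₀ over full span):
  R_A = w₀L/6 = 11·10/6 = 55/3 kN
  R_B = w₀L/3 = 11·10/3 = 110/3 kN
Superposition: R_A = 1453/30 kN, R_B = 1997/30 kN

R_A = 1453/30 kN, R_B = 1997/30 kN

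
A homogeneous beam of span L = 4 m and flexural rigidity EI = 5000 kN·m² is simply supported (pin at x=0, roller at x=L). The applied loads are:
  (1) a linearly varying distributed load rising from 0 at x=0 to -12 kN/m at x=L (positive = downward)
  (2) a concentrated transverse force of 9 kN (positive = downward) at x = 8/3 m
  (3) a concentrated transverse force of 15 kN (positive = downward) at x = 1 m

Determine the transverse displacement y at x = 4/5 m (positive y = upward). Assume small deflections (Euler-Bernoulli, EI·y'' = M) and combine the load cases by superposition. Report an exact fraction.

Load 1 — triangular load w₀=-12 kN/m (0→w₀ over full span):
  y_1 = -w₀x(7L⁴-10L²x²+3x⁴)/(360LEI) = -(-12)·(4/5)·(7·4⁴-10·4²·(4/5)²+3·(4/5)⁴)/(360·4·5000) = 22016/9765625 m
Load 2 — point force P=9 kN at a=8/3 m (b=L-a=4/3):
  y_2 = -Pbx(L²-b²-x²)/(6LEI)  [x≤a] = -9·(4/3)·(4/5)·(4²-(4/3)²-(4/5)²)/(6·4·5000) = -764/703125 m
Load 3 — point force P=15 kN at a=1 m (b=L-a=3):
  y_3 = -Pbx(L²-b²-x²)/(6LEI)  [x≤a] = -15·3·(4/5)·(4²-3²-(4/5)²)/(6·4·5000) = -477/250000 m
Superposition: y = Σ y_i = -1040821/1406250000 m ≈ -0.000740 m

y(4/5) = -1040821/1406250000 m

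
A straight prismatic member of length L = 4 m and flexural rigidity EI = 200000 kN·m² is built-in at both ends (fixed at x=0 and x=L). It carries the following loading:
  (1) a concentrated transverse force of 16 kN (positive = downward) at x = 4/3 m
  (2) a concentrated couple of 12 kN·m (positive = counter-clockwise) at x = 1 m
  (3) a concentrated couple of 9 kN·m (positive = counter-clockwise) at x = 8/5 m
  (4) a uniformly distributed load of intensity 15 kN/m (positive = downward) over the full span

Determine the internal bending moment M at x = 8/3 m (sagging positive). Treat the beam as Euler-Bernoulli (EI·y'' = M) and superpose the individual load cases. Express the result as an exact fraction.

Load 1 — point force P=16 kN at a=4/3 m (b=L-a=8/3):
  M_1 = Pa²(a+3b)(L-x)/L³ - Pa²b/L²  [x>a] = 16·(4/3)²·((4/3)+3·(8/3))·(4-(8/3))/4³ - 16·(4/3)²·(8/3)/4² = 64/81 kN·m
Load 2 — applied couple M₀=12 kN·m at a=1 m (b=L-a=3):
  M_2 = R_Ax - M_A - M₀  [x>a] with R_A=27/8, M_A=-9/4 = (27/8)·(8/3) - (-9/4) - 12 = -3/4 kN·m
Load 3 — applied couple M₀=9 kN·m at a=8/5 m (b=L-a=12/5):
  M_3 = R_Ax - M_A - M₀  [x>a] with R_A=81/25, M_A=27/25 = (81/25)·(8/3) - (27/25) - 9 = -36/25 kN·m
Load 4 — uniform load w=15 kN/m over full span:
  M_4 = wLx/2 - wL²/12 - wx²/2 = 15·4·(8/3)/2 - 15·4²/12 - 15·(8/3)²/2 = 20/3 kN·m
Superposition: M = Σ M_i = 42661/8100 kN·m ≈ 5.266790 kN·m

M(8/3) = 42661/8100 kN·m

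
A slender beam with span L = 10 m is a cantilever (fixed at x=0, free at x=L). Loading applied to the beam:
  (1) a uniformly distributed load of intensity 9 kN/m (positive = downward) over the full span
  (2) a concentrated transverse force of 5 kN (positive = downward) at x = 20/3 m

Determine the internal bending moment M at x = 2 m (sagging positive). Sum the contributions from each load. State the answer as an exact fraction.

Load 1 — uniform load w=9 kN/m over full span:
  M_1 = -w(L-x)²/2 = -9·(10-2)²/2 = -288 kN·m
Load 2 — point force P=5 kN at a=20/3 m (b=L-a=10/3):
  M_2 = -P(a-x)  [x≤a] = -5·((20/3)-2) = -70/3 kN·m
Superposition: M = Σ M_i = -934/3 kN·m ≈ -311.333333 kN·m

M(2) = -934/3 kN·m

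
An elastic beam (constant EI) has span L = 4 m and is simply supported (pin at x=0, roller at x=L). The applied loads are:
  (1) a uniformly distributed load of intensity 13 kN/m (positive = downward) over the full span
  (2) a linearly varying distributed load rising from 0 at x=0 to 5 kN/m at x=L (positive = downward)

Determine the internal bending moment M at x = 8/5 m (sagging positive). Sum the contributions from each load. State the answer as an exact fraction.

Load 1 — uniform load w=13 kN/m over full span:
  M_1 = wx(L-x)/2 = 13·(8/5)·(4-(8/5))/2 = 624/25 kN·m
Load 2 — triangular load w₀=5 kN/m (0→w₀ over full span):
  M_2 = w₀Lx/6 - w₀x³/(6L) = 5·4·(8/5)/6 - 5·(8/5)³/(6·4) = 112/25 kN·m
Superposition: M = Σ M_i = 736/25 kN·m ≈ 29.440000 kN·m

M(8/5) = 736/25 kN·m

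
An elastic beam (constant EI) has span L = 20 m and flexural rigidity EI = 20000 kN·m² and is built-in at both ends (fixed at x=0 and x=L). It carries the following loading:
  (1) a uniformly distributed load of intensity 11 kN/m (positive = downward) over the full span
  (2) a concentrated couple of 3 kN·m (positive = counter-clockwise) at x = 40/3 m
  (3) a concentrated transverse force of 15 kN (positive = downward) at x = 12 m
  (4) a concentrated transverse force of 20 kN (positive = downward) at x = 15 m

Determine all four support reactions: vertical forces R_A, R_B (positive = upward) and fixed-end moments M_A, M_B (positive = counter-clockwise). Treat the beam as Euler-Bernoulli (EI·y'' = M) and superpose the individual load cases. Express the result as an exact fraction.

R_A = 23721/200 kN, M_A = 24913/60 kN·m, R_B = 27279/200 kN, M_B = -27967/60 kN·m

Load 1 — uniform load w=11 kN/m over full span:
  R_A = wL/2 = 11·20/2 = 110 kN
  M_A = wL²/12 = 11·20²/12 = 1100/3 kN·m
  R_B = wL/2 = 11·20/2 = 110 kN
  M_B = -wL²/12 = -11·20²/12 = -1100/3 kN·m
Load 2 — applied couple M₀=3 kN·m at a=40/3 m (b=L-a=20/3):
  R_A = 6M₀ab/L³ = 6·3·(40/3)·(20/3)/20³ = 1/5 kN
  M_A = M₀b(2a-b)/L² = 3·(20/3)·(2·(40/3)-(20/3))/20² = 1 kN·m
  R_B = -6M₀ab/L³ = -6·3·(40/3)·(20/3)/20³ = -1/5 kN
  M_B = M₀a(2b-a)/L² = 3·(40/3)·(2·(20/3)-(40/3))/20² = 0 kN·m
Load 3 — point force P=15 kN at a=12 m (b=L-a=8):
  R_A = Pb²(3a+b)/L³ = 15·8²·(3·12+8)/20³ = 132/25 kN
  M_A = Pab²/L² = 15·12·8²/20² = 144/5 kN·m
  R_B = Pa²(a+3b)/L³ = 15·12²·(12+3·8)/20³ = 243/25 kN
  M_B = -Pa²b/L² = -15·12²·8/20² = -216/5 kN·m
Load 4 — point force P=20 kN at a=15 m (b=L-a=5):
  R_A = Pb²(3a+b)/L³ = 20·5²·(3·15+5)/20³ = 25/8 kN
  M_A = Pab²/L² = 20·15·5²/20² = 75/4 kN·m
  R_B = Pa²(a+3b)/L³ = 20·15²·(15+3·5)/20³ = 135/8 kN
  M_B = -Pa²b/L² = -20·15²·5/20² = -225/4 kN·m
Superposition: R_A = 23721/200 kN, M_A = 24913/60 kN·m, R_B = 27279/200 kN, M_B = -27967/60 kN·m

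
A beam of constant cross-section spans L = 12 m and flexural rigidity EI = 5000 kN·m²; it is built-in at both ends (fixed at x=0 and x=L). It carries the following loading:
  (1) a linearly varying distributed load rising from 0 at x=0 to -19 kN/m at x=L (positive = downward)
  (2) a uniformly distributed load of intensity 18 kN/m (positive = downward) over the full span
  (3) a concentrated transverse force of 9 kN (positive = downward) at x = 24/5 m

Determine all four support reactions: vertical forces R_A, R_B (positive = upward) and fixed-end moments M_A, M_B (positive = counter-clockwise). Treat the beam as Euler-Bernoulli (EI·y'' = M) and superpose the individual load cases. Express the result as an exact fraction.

R_A = 9954/125 kN, M_A = 17544/125 kN·m, R_B = 3921/125 kN, M_B = -11196/125 kN·m

Load 1 — triangular load w₀=-19 kN/m (0→w₀ over full span):
  R_A = 3w₀L/20 = 3·(-19)·12/20 = -171/5 kN
  M_A = w₀L²/30 = (-19)·12²/30 = -456/5 kN·m
  R_B = 7w₀L/20 = 7·(-19)·12/20 = -399/5 kN
  M_B = -w₀L²/20 = -(-19)·12²/20 = 684/5 kN·m
Load 2 — uniform load w=18 kN/m over full span:
  R_A = wL/2 = 18·12/2 = 108 kN
  M_A = wL²/12 = 18·12²/12 = 216 kN·m
  R_B = wL/2 = 18·12/2 = 108 kN
  M_B = -wL²/12 = -18·12²/12 = -216 kN·m
Load 3 — point force P=9 kN at a=24/5 m (b=L-a=36/5):
  R_A = Pb²(3a+b)/L³ = 9·(36/5)²·(3·(24/5)+(36/5))/12³ = 729/125 kN
  M_A = Pab²/L² = 9·(24/5)·(36/5)²/12² = 1944/125 kN·m
  R_B = Pa²(a+3b)/L³ = 9·(24/5)²·((24/5)+3·(36/5))/12³ = 396/125 kN
  M_B = -Pa²b/L² = -9·(24/5)²·(36/5)/12² = -1296/125 kN·m
Superposition: R_A = 9954/125 kN, M_A = 17544/125 kN·m, R_B = 3921/125 kN, M_B = -11196/125 kN·m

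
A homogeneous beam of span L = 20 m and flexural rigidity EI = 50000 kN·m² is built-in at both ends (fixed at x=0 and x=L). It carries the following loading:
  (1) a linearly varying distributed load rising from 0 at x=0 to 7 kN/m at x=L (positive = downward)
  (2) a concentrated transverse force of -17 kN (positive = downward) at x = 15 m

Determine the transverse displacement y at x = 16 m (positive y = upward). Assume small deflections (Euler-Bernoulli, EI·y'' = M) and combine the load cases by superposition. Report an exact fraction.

Load 1 — triangular load w₀=7 kN/m (0→w₀ over full span):
  y_1 = -w₀x²(L-x)²(x+2L)/(120LEI) = -7·16²·(20-16)²·(16+2·20)/(120·20·50000) = -3136/234375 m
Load 2 — point force P=-17 kN at a=15 m (b=L-a=5):
  y_2 = -Pa²(L-x)²(3bL-(3b+a)(L-x))/(6L³EI)  [x>a] = -(-17)·15²·(20-16)²·(3·5·20-(3·5+15)·(20-16))/(6·20³·50000) = 459/100000 m
Superposition: y = Σ y_i = -65927/7500000 m ≈ -0.008790 m

y(16) = -65927/7500000 m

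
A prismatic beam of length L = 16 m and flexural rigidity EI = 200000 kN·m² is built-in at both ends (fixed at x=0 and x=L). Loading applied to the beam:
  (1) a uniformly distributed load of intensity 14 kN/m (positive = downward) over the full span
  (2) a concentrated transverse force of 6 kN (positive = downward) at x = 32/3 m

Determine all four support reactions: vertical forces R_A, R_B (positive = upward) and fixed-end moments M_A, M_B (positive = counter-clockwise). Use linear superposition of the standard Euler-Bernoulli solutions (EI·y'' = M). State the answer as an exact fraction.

Load 1 — uniform load w=14 kN/m over full span:
  R_A = wL/2 = 14·16/2 = 112 kN
  M_A = wL²/12 = 14·16²/12 = 896/3 kN·m
  R_B = wL/2 = 14·16/2 = 112 kN
  M_B = -wL²/12 = -14·16²/12 = -896/3 kN·m
Load 2 — point force P=6 kN at a=32/3 m (b=L-a=16/3):
  R_A = Pb²(3a+b)/L³ = 6·(16/3)²·(3·(32/3)+(16/3))/16³ = 14/9 kN
  M_A = Pab²/L² = 6·(32/3)·(16/3)²/16² = 64/9 kN·m
  R_B = Pa²(a+3b)/L³ = 6·(32/3)²·((32/3)+3·(16/3))/16³ = 40/9 kN
  M_B = -Pa²b/L² = -6·(32/3)²·(16/3)/16² = -128/9 kN·m
Superposition: R_A = 1022/9 kN, M_A = 2752/9 kN·m, R_B = 1048/9 kN, M_B = -2816/9 kN·m

R_A = 1022/9 kN, M_A = 2752/9 kN·m, R_B = 1048/9 kN, M_B = -2816/9 kN·m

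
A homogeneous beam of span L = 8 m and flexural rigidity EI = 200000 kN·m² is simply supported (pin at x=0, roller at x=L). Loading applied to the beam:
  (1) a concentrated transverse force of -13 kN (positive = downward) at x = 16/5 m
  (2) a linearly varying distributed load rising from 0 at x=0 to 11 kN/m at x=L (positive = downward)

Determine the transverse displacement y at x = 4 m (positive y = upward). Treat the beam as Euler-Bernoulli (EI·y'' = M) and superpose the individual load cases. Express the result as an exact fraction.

y(4) = -1269/1562500 m

Load 1 — point force P=-13 kN at a=16/5 m (b=L-a=24/5):
  y_1 = -Pa(L-x)(2Lx-a²-x²)/(6LEI)  [x>a] = -(-13)·(16/5)·(8-4)·(2·8·4-(16/5)²-4²)/(6·8·200000) = 767/1171875 m
Load 2 — triangular load w₀=11 kN/m (0→w₀ over full span):
  y_2 = -w₀x(7L⁴-10L²x²+3x⁴)/(360LEI) = -11·4·(7·8⁴-10·8²·4²+3·4⁴)/(360·8·200000) = -11/7500 m
Superposition: y = Σ y_i = -1269/1562500 m ≈ -0.000812 m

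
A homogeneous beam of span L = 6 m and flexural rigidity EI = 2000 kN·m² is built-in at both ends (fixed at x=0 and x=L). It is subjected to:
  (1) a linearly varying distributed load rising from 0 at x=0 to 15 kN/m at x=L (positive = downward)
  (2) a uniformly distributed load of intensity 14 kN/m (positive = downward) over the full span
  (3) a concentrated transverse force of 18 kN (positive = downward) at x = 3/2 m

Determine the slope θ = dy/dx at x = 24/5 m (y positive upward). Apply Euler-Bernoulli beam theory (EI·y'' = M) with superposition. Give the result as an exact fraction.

Load 1 — triangular load w₀=15 kN/m (0→w₀ over full span):
  θ_1 = -w₀(2x(L-x)(L-2x)(x+2L)+x²(L-x)²)/(120LEI) = -15·(2·(24/5)·(6-(24/5))·(6-2·(24/5))·((24/5)+2·6)+(24/5)²·(6-(24/5))²)/(120·6·2000) = 108/15625 rad
Load 2 — uniform load w=14 kN/m over full span:
  θ_2 = -wx(L-x)(L-2x)/(12EI) = -14·(24/5)·(6-(24/5))·(6-2·(24/5))/(12·2000) = 189/15625 rad
Load 3 — point force P=18 kN at a=3/2 m (b=L-a=9/2):
  θ_3 = Pa²(L-x)(2bL-(3b+a)(L-x))/(2L³EI)  [x>a] = 18·(3/2)²·(6-(24/5))·(2·(9/2)·6-(3·(9/2)+(3/2))·(6-(24/5)))/(2·6³·2000) = 81/40000 rad
Superposition: θ = Σ θ_i = 21033/1000000 rad ≈ 0.021033 rad

θ(24/5) = 21033/1000000 rad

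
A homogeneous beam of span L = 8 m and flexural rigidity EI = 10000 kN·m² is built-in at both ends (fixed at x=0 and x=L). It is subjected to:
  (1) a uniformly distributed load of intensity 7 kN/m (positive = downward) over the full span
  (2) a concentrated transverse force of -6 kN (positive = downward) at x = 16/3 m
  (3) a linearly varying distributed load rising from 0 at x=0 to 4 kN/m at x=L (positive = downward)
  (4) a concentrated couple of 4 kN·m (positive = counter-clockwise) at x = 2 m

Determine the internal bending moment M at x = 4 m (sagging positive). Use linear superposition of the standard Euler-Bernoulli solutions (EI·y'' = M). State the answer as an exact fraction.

Load 1 — uniform load w=7 kN/m over full span:
  M_1 = wLx/2 - wL²/12 - wx²/2 = 7·8·4/2 - 7·8²/12 - 7·4²/2 = 56/3 kN·m
Load 2 — point force P=-6 kN at a=16/3 m (b=L-a=8/3):
  M_2 = Pb²(3a+b)x/L³ - Pab²/L²  [x≤a] = (-6)·(8/3)²·(3·(16/3)+(8/3))·4/8³ - (-6)·(16/3)·(8/3)²/8² = -8/3 kN·m
Load 3 — triangular load w₀=4 kN/m (0→w₀ over full span):
  M_3 = 3w₀Lx/20 - w₀L²/30 - w₀x³/(6L) = 3·4·8·4/20 - 4·8²/30 - 4·4³/(6·8) = 16/3 kN·m
Load 4 — applied couple M₀=4 kN·m at a=2 m (b=L-a=6):
  M_4 = R_Ax - M_A - M₀  [x>a] with R_A=9/16, M_A=-3/4 = (9/16)·4 - (-3/4) - 4 = -1 kN·m
Superposition: M = Σ M_i = 61/3 kN·m ≈ 20.333333 kN·m

M(4) = 61/3 kN·m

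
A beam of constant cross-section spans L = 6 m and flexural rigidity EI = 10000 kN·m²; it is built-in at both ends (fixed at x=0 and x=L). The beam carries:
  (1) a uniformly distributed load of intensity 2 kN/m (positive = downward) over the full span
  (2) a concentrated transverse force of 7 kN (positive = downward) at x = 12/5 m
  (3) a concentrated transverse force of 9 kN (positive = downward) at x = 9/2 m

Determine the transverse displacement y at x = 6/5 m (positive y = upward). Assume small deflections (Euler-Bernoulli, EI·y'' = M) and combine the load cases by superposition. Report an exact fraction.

y(6/5) = -1807623/2500000000 m

Load 1 — uniform load w=2 kN/m over full span:
  y_1 = -wx²(L-x)²/(24EI) = -2·(6/5)²·(6-(6/5))²/(24·10000) = -108/390625 m
Load 2 — point force P=7 kN at a=12/5 m (b=L-a=18/5):
  y_2 = -Pb²x²(3aL-(3a+b)x)/(6L³EI)  [x≤a] = -7·(18/5)²·(6/5)²·(3·(12/5)·6-(3·(12/5)+(18/5))·(6/5))/(6·6³·10000) = -11907/39062500 m
Load 3 — point force P=9 kN at a=9/2 m (b=L-a=3/2):
  y_3 = -Pb²x²(3aL-(3a+b)x)/(6L³EI)  [x≤a] = -9·(3/2)²·(6/5)²·(3·(9/2)·6-(3·(9/2)+(3/2))·(6/5))/(6·6³·10000) = -567/4000000 m
Superposition: y = Σ y_i = -1807623/2500000000 m ≈ -0.000723 m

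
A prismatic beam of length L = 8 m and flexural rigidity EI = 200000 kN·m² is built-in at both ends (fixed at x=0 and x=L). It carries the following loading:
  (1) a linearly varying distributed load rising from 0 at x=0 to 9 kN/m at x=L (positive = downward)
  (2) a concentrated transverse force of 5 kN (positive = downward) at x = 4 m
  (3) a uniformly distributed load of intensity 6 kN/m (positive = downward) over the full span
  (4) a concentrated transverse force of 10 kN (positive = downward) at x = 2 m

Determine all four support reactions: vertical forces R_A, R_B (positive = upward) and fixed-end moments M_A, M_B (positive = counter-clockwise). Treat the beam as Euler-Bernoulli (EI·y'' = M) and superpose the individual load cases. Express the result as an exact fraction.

R_A = 3659/80 kN, M_A = 1349/20 kN·m, R_B = 4261/80 kN, M_B = -1391/20 kN·m

Load 1 — triangular load w₀=9 kN/m (0→w₀ over full span):
  R_A = 3w₀L/20 = 3·9·8/20 = 54/5 kN
  M_A = w₀L²/30 = 9·8²/30 = 96/5 kN·m
  R_B = 7w₀L/20 = 7·9·8/20 = 126/5 kN
  M_B = -w₀L²/20 = -9·8²/20 = -144/5 kN·m
Load 2 — point force P=5 kN at a=4 m (b=L-a=4):
  R_A = Pb²(3a+b)/L³ = 5·4²·(3·4+4)/8³ = 5/2 kN
  M_A = Pab²/L² = 5·4·4²/8² = 5 kN·m
  R_B = Pa²(a+3b)/L³ = 5·4²·(4+3·4)/8³ = 5/2 kN
  M_B = -Pa²b/L² = -5·4²·4/8² = -5 kN·m
Load 3 — uniform load w=6 kN/m over full span:
  R_A = wL/2 = 6·8/2 = 24 kN
  M_A = wL²/12 = 6·8²/12 = 32 kN·m
  R_B = wL/2 = 6·8/2 = 24 kN
  M_B = -wL²/12 = -6·8²/12 = -32 kN·m
Load 4 — point force P=10 kN at a=2 m (b=L-a=6):
  R_A = Pb²(3a+b)/L³ = 10·6²·(3·2+6)/8³ = 135/16 kN
  M_A = Pab²/L² = 10·2·6²/8² = 45/4 kN·m
  R_B = Pa²(a+3b)/L³ = 10·2²·(2+3·6)/8³ = 25/16 kN
  M_B = -Pa²b/L² = -10·2²·6/8² = -15/4 kN·m
Superposition: R_A = 3659/80 kN, M_A = 1349/20 kN·m, R_B = 4261/80 kN, M_B = -1391/20 kN·m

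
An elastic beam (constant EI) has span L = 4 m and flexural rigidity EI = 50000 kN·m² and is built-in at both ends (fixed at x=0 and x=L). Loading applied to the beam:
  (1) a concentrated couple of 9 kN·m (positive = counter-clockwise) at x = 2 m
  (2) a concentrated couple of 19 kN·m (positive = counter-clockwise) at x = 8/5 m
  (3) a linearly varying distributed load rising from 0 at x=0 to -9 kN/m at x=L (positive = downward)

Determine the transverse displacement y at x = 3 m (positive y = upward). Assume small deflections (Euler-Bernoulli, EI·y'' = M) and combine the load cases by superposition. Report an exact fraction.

Load 1 — applied couple M₀=9 kN·m at a=2 m (b=L-a=2):
  y_1 = (R_Ax³/6 - M_Ax²/2 - M₀(x-a)²/2)/EI  [x>a] with R_A=27/8, M_A=9/4 = ((27/8)·3³/6 - (9/4)·3²/2 - 9·(3-2)²/2)/50000 = 9/800000 m
Load 2 — applied couple M₀=19 kN·m at a=8/5 m (b=L-a=12/5):
  y_2 = (R_Ax³/6 - M_Ax²/2 - M₀(x-a)²/2)/EI  [x>a] with R_A=171/25, M_A=57/25 = ((171/25)·3³/6 - (57/25)·3²/2 - 19·(3-(8/5))²/2)/50000 = 19/500000 m
Load 3 — triangular load w₀=-9 kN/m (0→w₀ over full span):
  y_3 = -w₀x²(L-x)²(x+2L)/(120LEI) = -(-9)·3²·(4-3)²·(3+2·4)/(120·4·50000) = 297/8000000 m
Superposition: y = Σ y_i = 691/8000000 m ≈ 0.000086 m

y(3) = 691/8000000 m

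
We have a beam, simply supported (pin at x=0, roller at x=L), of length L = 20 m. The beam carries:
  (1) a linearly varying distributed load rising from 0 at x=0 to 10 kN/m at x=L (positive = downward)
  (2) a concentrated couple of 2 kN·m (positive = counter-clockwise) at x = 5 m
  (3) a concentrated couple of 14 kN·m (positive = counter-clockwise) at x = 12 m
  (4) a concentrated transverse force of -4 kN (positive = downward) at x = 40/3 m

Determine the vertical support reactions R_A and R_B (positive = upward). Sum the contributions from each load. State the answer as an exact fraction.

R_A = 164/5 kN, R_B = 316/5 kN

Load 1 — triangular load w₀=10 kN/m (0→w₀ over full span):
  R_A = w₀L/6 = 10·20/6 = 100/3 kN
  R_B = w₀L/3 = 10·20/3 = 200/3 kN
Load 2 — applied couple M₀=2 kN·m at a=5 m (b=L-a=15):
  R_A = M₀/L = 2/20 = 1/10 kN
  R_B = -M₀/L = -2/20 = -1/10 kN
Load 3 — applied couple M₀=14 kN·m at a=12 m (b=L-a=8):
  R_A = M₀/L = 14/20 = 7/10 kN
  R_B = -M₀/L = -14/20 = -7/10 kN
Load 4 — point force P=-4 kN at a=40/3 m (b=L-a=20/3):
  R_A = Pb/L = (-4)·(20/3)/20 = -4/3 kN
  R_B = Pa/L = (-4)·(40/3)/20 = -8/3 kN
Superposition: R_A = 164/5 kN, R_B = 316/5 kN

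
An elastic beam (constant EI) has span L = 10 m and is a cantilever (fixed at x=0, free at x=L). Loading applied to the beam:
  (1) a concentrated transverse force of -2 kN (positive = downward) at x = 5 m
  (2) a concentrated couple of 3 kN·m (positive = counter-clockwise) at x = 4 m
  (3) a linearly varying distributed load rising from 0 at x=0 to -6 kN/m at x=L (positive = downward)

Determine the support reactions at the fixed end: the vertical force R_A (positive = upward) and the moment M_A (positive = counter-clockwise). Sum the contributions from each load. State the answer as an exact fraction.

Load 1 — point force P=-2 kN at a=5 m (b=L-a=5):
  R_A = P = (-2) = -2 kN
  M_A = Pa = (-2)·5 = -10 kN·m
Load 2 — applied couple M₀=3 kN·m at a=4 m (b=L-a=6):
  R_A = 0 kN
  M_A = -M₀ = -3 kN·m
Load 3 — triangular load w₀=-6 kN/m (0→w₀ over full span):
  R_A = w₀L/2 = (-6)·10/2 = -30 kN
  M_A = w₀L²/3 = (-6)·10²/3 = -200 kN·m
Superposition: R_A = -32 kN, M_A = -213 kN·m

R_A = -32 kN, M_A = -213 kN·m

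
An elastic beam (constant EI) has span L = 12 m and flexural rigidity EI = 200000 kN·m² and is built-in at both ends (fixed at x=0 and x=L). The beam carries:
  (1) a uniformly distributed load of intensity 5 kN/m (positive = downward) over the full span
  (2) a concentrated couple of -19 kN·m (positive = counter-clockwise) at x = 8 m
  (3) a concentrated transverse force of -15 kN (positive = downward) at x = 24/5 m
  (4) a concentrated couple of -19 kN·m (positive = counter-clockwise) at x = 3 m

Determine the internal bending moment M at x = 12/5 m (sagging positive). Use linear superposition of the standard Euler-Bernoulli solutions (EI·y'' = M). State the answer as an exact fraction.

M(12/5) = -38273/6000 kN·m

Load 1 — uniform load w=5 kN/m over full span:
  M_1 = wLx/2 - wL²/12 - wx²/2 = 5·12·(12/5)/2 - 5·12²/12 - 5·(12/5)²/2 = -12/5 kN·m
Load 2 — applied couple M₀=-19 kN·m at a=8 m (b=L-a=4):
  M_2 = R_Ax - M_A  [x≤a] with R_A=-19/9, M_A=-19/3 = (-19/9)·(12/5) - (-19/3) = 19/15 kN·m
Load 3 — point force P=-15 kN at a=24/5 m (b=L-a=36/5):
  M_3 = Pb²(3a+b)x/L³ - Pab²/L²  [x≤a] = (-15)·(36/5)²·(3·(24/5)+(36/5))·(12/5)/12³ - (-15)·(24/5)·(36/5)²/12² = 324/125 kN·m
Load 4 — applied couple M₀=-19 kN·m at a=3 m (b=L-a=9):
  M_4 = R_Ax - M_A  [x≤a] with R_A=-57/32, M_A=57/16 = (-57/32)·(12/5) - (57/16) = -627/80 kN·m
Superposition: M = Σ M_i = -38273/6000 kN·m ≈ -6.378833 kN·m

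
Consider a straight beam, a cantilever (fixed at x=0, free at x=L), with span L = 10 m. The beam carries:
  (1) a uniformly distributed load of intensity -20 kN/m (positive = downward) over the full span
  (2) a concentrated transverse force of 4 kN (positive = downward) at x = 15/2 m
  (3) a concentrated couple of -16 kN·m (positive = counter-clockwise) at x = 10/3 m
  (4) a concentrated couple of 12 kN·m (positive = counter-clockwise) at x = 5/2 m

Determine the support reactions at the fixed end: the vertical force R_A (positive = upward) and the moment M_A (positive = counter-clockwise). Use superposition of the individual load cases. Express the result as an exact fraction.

R_A = -196 kN, M_A = -966 kN·m

Load 1 — uniform load w=-20 kN/m over full span:
  R_A = wL = (-20)·10 = -200 kN
  M_A = wL²/2 = (-20)·10²/2 = -1000 kN·m
Load 2 — point force P=4 kN at a=15/2 m (b=L-a=5/2):
  R_A = P = 4 kN
  M_A = Pa = 4·(15/2) = 30 kN·m
Load 3 — applied couple M₀=-16 kN·m at a=10/3 m (b=L-a=20/3):
  R_A = 0 kN
  M_A = -M₀ = -(-16) = 16 kN·m
Load 4 — applied couple M₀=12 kN·m at a=5/2 m (b=L-a=15/2):
  R_A = 0 kN
  M_A = -M₀ = -12 kN·m
Superposition: R_A = -196 kN, M_A = -966 kN·m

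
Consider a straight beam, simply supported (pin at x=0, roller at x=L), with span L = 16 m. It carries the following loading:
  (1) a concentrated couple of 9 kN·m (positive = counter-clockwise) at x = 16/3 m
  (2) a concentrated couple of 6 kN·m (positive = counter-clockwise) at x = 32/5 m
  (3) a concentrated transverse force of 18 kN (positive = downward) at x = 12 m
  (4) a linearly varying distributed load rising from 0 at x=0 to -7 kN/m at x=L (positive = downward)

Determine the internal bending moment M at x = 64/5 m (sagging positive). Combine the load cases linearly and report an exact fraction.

Load 1 — applied couple M₀=9 kN·m at a=16/3 m (b=L-a=32/3):
  M_1 = M₀x/L - M₀  [x>a] = 9·(64/5)/16 - 9 = -9/5 kN·m
Load 2 — applied couple M₀=6 kN·m at a=32/5 m (b=L-a=48/5):
  M_2 = M₀x/L - M₀  [x>a] = 6·(64/5)/16 - 6 = -6/5 kN·m
Load 3 — point force P=18 kN at a=12 m (b=L-a=4):
  M_3 = Pa(L-x)/L  [x>a] = 18·12·(16-(64/5))/16 = 216/5 kN·m
Load 4 — triangular load w₀=-7 kN/m (0→w₀ over full span):
  M_4 = w₀Lx/6 - w₀x³/(6L) = (-7)·16·(64/5)/6 - (-7)·(64/5)³/(6·16) = -10752/125 kN·m
Superposition: M = Σ M_i = -5727/125 kN·m ≈ -45.816000 kN·m

M(64/5) = -5727/125 kN·m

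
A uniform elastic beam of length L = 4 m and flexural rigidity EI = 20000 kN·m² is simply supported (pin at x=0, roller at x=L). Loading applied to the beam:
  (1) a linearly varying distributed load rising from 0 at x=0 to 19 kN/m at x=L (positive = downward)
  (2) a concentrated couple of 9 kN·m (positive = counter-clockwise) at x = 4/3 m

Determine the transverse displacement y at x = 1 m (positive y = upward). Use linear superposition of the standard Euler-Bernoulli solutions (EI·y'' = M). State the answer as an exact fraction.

y(1) = -1843/1920000 m

Load 1 — triangular load w₀=19 kN/m (0→w₀ over full span):
  y_1 = -w₀x(7L⁴-10L²x²+3x⁴)/(360LEI) = -19·1·(7·4⁴-10·4²·1²+3·1⁴)/(360·4·20000) = -2071/1920000 m
Load 2 — applied couple M₀=9 kN·m at a=4/3 m (b=L-a=8/3):
  y_2 = (M₀x³/(6L)+C₁x)/EI  [x≤a] with C₁=M₀(3b²-L²)/(6L)=2 = (9·1³/(6·4)+2·1)/20000 = 19/160000 m
Superposition: y = Σ y_i = -1843/1920000 m ≈ -0.000960 m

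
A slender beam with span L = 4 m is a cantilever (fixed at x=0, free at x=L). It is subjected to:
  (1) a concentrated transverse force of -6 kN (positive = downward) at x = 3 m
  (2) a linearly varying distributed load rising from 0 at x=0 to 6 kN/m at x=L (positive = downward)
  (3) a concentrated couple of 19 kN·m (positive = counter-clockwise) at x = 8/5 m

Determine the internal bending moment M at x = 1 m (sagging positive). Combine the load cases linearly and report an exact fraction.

Load 1 — point force P=-6 kN at a=3 m (b=L-a=1):
  M_1 = -P(a-x)  [x≤a] = -(-6)·(3-1) = 12 kN·m
Load 2 — triangular load w₀=6 kN/m (0→w₀ over full span):
  M_2 = w₀Lx/2 - w₀L²/3 - w₀x³/(6L) = 6·4·1/2 - 6·4²/3 - 6·1³/(6·4) = -81/4 kN·m
Load 3 — applied couple M₀=19 kN·m at a=8/5 m (b=L-a=12/5):
  M_3 = M₀  [x≤a] = 19 = 19 kN·m
Superposition: M = Σ M_i = 43/4 kN·m ≈ 10.750000 kN·m

M(1) = 43/4 kN·m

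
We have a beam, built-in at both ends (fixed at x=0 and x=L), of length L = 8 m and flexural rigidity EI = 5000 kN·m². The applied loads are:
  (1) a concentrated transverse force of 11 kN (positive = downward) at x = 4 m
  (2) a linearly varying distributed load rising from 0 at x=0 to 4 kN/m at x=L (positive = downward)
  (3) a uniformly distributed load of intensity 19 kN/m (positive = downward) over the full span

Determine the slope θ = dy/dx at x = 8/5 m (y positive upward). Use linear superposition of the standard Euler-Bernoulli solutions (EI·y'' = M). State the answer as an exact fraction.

θ(8/5) = -22507/1171875 rad

Load 1 — point force P=11 kN at a=4 m (b=L-a=4):
  θ_1 = -Pb²x(2aL-(3a+b)x)/(2L³EI)  [x≤a] = -11·4²·(8/5)·(2·4·8-(3·4+4)·(8/5))/(2·8³·5000) = -33/15625 rad
Load 2 — triangular load w₀=4 kN/m (0→w₀ over full span):
  θ_2 = -w₀(2x(L-x)(L-2x)(x+2L)+x²(L-x)²)/(120LEI) = -4·(2·(8/5)·(8-(8/5))·(8-2·(8/5))·((8/5)+2·8)+(8/5)²·(8-(8/5))²)/(120·8·5000) = -1792/1171875 rad
Load 3 — uniform load w=19 kN/m over full span:
  θ_3 = -wx(L-x)(L-2x)/(12EI) = -19·(8/5)·(8-(8/5))·(8-2·(8/5))/(12·5000) = -1216/78125 rad
Superposition: θ = Σ θ_i = -22507/1171875 rad ≈ -0.019206 rad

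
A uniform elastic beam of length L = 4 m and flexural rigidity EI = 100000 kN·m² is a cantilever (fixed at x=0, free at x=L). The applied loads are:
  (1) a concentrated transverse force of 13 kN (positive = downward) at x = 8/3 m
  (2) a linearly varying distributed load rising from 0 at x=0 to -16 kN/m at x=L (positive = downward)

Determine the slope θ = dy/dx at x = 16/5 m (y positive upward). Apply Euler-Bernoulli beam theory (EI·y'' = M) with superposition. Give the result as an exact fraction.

Load 1 — point force P=13 kN at a=8/3 m (b=L-a=4/3):
  θ_1 = -Pa²/(2EI)  [x>a] = -13·(8/3)²/(2·100000) = -13/28125 rad
Load 2 — triangular load w₀=-16 kN/m (0→w₀ over full span):
  θ_2 = (w₀Lx²/4-w₀L²x/3-w₀x⁴/(24L))/EI = ((-16)·4·(16/5)²/4-(-16)·4²·(16/5)/3-(-16)·(16/5)⁴/(24·4))/100000 = 7424/5859375 rad
Superposition: θ = Σ θ_i = 14147/17578125 rad ≈ 0.000805 rad

θ(16/5) = 14147/17578125 rad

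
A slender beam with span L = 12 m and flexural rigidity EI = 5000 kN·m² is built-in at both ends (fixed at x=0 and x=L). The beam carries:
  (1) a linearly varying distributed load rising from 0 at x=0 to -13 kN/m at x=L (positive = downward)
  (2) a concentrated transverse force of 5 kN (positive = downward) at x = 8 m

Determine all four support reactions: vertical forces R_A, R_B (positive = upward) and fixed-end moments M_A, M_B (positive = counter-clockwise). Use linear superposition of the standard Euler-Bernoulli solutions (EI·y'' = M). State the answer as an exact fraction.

Load 1 — triangular load w₀=-13 kN/m (0→w₀ over full span):
  R_A = 3w₀L/20 = 3·(-13)·12/20 = -117/5 kN
  M_A = w₀L²/30 = (-13)·12²/30 = -312/5 kN·m
  R_B = 7w₀L/20 = 7·(-13)·12/20 = -273/5 kN
  M_B = -w₀L²/20 = -(-13)·12²/20 = 468/5 kN·m
Load 2 — point force P=5 kN at a=8 m (b=L-a=4):
  R_A = Pb²(3a+b)/L³ = 5·4²·(3·8+4)/12³ = 35/27 kN
  M_A = Pab²/L² = 5·8·4²/12² = 40/9 kN·m
  R_B = Pa²(a+3b)/L³ = 5·8²·(8+3·4)/12³ = 100/27 kN
  M_B = -Pa²b/L² = -5·8²·4/12² = -80/9 kN·m
Superposition: R_A = -2984/135 kN, M_A = -2608/45 kN·m, R_B = -6871/135 kN, M_B = 3812/45 kN·m

R_A = -2984/135 kN, M_A = -2608/45 kN·m, R_B = -6871/135 kN, M_B = 3812/45 kN·m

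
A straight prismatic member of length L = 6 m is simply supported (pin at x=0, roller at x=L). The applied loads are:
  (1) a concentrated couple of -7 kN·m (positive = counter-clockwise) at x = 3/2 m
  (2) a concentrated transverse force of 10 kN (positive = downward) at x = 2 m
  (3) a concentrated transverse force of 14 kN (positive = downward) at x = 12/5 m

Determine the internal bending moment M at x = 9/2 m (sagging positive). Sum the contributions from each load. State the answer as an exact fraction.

M(9/2) = 303/20 kN·m

Load 1 — applied couple M₀=-7 kN·m at a=3/2 m (b=L-a=9/2):
  M_1 = M₀x/L - M₀  [x>a] = (-7)·(9/2)/6 - (-7) = 7/4 kN·m
Load 2 — point force P=10 kN at a=2 m (b=L-a=4):
  M_2 = Pa(L-x)/L  [x>a] = 10·2·(6-(9/2))/6 = 5 kN·m
Load 3 — point force P=14 kN at a=12/5 m (b=L-a=18/5):
  M_3 = Pa(L-x)/L  [x>a] = 14·(12/5)·(6-(9/2))/6 = 42/5 kN·m
Superposition: M = Σ M_i = 303/20 kN·m ≈ 15.150000 kN·m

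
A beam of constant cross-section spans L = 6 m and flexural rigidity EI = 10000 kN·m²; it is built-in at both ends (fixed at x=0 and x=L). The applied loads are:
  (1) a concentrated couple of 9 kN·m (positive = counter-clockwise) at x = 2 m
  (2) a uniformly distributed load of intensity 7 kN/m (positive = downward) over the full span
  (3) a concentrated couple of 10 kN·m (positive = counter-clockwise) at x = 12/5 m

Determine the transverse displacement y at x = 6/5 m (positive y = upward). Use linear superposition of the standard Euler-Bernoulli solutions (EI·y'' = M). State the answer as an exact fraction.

Load 1 — applied couple M₀=9 kN·m at a=2 m (b=L-a=4):
  y_1 = (R_Ax³/6 - M_Ax²/2)/EI  [x≤a] with R_A=2, M_A=0 = (2·(6/5)³/6 - 0·(6/5)²/2)/10000 = 9/156250 m
Load 2 — uniform load w=7 kN/m over full span:
  y_2 = -wx²(L-x)²/(24EI) = -7·(6/5)²·(6-(6/5))²/(24·10000) = -378/390625 m
Load 3 — applied couple M₀=10 kN·m at a=12/5 m (b=L-a=18/5):
  y_3 = (R_Ax³/6 - M_Ax²/2)/EI  [x≤a] with R_A=12/5, M_A=6/5 = ((12/5)·(6/5)³/6 - (6/5)·(6/5)²/2)/10000 = -27/1562500 m
Superposition: y = Σ y_i = -1449/1562500 m ≈ -0.000927 m

y(6/5) = -1449/1562500 m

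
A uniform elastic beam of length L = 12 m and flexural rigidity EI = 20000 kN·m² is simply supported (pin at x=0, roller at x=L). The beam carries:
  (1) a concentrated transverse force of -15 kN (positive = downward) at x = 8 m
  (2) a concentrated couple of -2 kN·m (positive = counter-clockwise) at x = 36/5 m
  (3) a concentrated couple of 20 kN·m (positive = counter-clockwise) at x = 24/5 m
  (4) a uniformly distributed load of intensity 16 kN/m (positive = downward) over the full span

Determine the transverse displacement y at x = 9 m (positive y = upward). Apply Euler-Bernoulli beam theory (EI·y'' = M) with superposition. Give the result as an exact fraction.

y(9) = -266639/2000000 m

Load 1 — point force P=-15 kN at a=8 m (b=L-a=4):
  y_1 = -Pa(L-x)(2Lx-a²-x²)/(6LEI)  [x>a] = -(-15)·8·(12-9)·(2·12·9-8²-9²)/(6·12·20000) = 71/4000 m
Load 2 — applied couple M₀=-2 kN·m at a=36/5 m (b=L-a=24/5):
  y_2 = (M₀x³/(6L)-M₀(x-a)²/2+C₁x)/EI  [x>a] with C₁=M₀(3b²-L²)/(6L)=52/25 = ((-2)·9³/(6·12)-(-2)·(9-(36/5))²/2+(52/25)·9)/20000 = 171/2000000 m
Load 3 — applied couple M₀=20 kN·m at a=24/5 m (b=L-a=36/5):
  y_3 = (M₀x³/(6L)-M₀(x-a)²/2+C₁x)/EI  [x>a] with C₁=M₀(3b²-L²)/(6L)=16/5 = (20·9³/(6·12)-20·(9-(24/5))²/2+(16/5)·9)/20000 = 549/200000 m
Load 4 — uniform load w=16 kN/m over full span:
  y_4 = -wx(L³-2Lx²+x³)/(24EI) = -16·9·(12³-2·12·9²+9³)/(24·20000) = -1539/10000 m
Superposition: y = Σ y_i = -266639/2000000 m ≈ -0.133320 m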